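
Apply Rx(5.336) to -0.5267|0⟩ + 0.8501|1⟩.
(0.4687 - 0.3877i)|0⟩ + (-0.7565 + 0.2402i)|1⟩

Rx(5.336) = [[cos(θ/2), −i·sin(θ/2)], [−i·sin(θ/2), cos(θ/2)]]; θ = 5.336, cos(θ/2) ≈ -0.889935, sin(θ/2) ≈ 0.456086.
With a = amp(|0⟩) = -0.5267 and b = amp(|1⟩) = 0.8501:
new amp(|0⟩) = (-0.889935)·a + (-0.456086i)·b = (0.4687 - 0.3877i)
new amp(|1⟩) = (-0.456086i)·a + (-0.889935)·b = (-0.7565 + 0.2402i)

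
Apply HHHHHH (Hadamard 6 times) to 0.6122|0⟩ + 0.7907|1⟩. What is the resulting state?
0.6122|0⟩ + 0.7907|1⟩

H² = I, so an even number of Hadamards cancels: H^6 = I and the state is unchanged.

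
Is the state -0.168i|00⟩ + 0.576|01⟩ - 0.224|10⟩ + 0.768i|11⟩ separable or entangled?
Entangled

Writing the state as a|00⟩ + b|01⟩ + c|10⟩ + d|11⟩, it is a product state iff ad − bc = 0.
Here (a, b, c, d) = (-0.168i, 0.576, -0.224, 0.768i): ad − bc = (-0.168i)(0.768i) − (0.576)(-0.224) = 0.258 ≠ 0, so the state is entangled.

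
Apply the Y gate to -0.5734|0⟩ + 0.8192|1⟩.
-0.8192i|0⟩ - 0.5734i|1⟩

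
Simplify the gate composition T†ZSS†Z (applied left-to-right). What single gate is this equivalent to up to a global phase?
T†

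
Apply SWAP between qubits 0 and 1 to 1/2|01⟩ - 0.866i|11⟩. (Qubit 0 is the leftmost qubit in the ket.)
1/2|10⟩ - 0.866i|11⟩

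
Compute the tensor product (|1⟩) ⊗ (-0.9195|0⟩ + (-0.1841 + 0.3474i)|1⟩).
-0.9195|10⟩ + (-0.1841 + 0.3474i)|11⟩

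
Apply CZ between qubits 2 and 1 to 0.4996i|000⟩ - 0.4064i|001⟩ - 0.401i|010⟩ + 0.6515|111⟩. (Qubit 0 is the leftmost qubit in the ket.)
0.4996i|000⟩ - 0.4064i|001⟩ - 0.401i|010⟩ - 0.6515|111⟩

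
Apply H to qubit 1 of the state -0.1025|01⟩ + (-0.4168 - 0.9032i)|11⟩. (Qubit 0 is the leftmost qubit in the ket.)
-0.07248|00⟩ + 0.07248|01⟩ + (-0.2947 - 0.6387i)|10⟩ + (0.2947 + 0.6387i)|11⟩

H on qubit 1 mixes each pair of kets that differ only in qubit 1: amplitudes (a, b) of (|…0…⟩, |…1…⟩) become ((a + b)/√2, (a − b)/√2). Kets absent from the input have amplitude 0.
(|00⟩, |01⟩): (a, b) = (0, -0.1025) → (-0.07248, 0.07248)
(|10⟩, |11⟩): (a, b) = (0, (-0.4168 - 0.9032i)) → ((-0.2947 - 0.6387i), (0.2947 + 0.6387i))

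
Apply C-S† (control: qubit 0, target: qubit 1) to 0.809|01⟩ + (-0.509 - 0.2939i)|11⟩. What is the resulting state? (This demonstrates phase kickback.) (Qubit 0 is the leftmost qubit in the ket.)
0.809|01⟩ + (-0.2939 + 0.509i)|11⟩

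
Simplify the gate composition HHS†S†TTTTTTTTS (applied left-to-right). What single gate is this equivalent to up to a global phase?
S†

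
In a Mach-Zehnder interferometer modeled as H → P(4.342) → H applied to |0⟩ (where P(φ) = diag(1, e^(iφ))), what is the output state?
(0.319 - 0.4661i)|0⟩ + (0.681 + 0.4661i)|1⟩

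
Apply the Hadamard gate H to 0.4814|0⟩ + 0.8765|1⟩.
0.9602|0⟩ - 0.2794|1⟩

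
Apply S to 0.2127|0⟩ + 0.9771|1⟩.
0.2127|0⟩ + 0.9771i|1⟩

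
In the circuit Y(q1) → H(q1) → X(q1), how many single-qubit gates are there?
3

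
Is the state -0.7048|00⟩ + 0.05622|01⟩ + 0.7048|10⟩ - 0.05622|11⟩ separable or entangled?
Separable

Writing the state as a|00⟩ + b|01⟩ + c|10⟩ + d|11⟩, it is a product state iff ad − bc = 0.
Here (a, b, c, d) = (-0.7048, 0.05622, 0.7048, -0.05622): ad − bc = (-0.7048)(-0.05622) − (0.05622)(0.7048) = 0, so the state is separable.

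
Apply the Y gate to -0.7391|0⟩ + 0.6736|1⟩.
-0.6736i|0⟩ - 0.7391i|1⟩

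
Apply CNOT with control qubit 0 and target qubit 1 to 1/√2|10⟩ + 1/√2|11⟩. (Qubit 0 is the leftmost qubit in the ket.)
1/√2|10⟩ + 1/√2|11⟩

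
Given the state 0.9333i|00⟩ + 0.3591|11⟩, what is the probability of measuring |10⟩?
0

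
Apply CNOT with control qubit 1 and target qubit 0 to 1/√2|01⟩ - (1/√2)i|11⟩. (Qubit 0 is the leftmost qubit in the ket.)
-(1/√2)i|01⟩ + 1/√2|11⟩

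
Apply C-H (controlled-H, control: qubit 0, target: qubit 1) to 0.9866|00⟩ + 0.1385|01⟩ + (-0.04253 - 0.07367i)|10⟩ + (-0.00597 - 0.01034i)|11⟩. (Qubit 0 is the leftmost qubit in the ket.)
0.9866|00⟩ + 0.1385|01⟩ + (-0.03429 - 0.0594i)|10⟩ + (-0.02585 - 0.04478i)|11⟩

C-H leaves the control-|0⟩ kets |00⟩, |01⟩ unchanged and applies H to qubit 1 on the control-|1⟩ pair (|10⟩, |11⟩).
H = [[1/√2, 1/√2], [1/√2, -1/√2]].
With a = amp(|10⟩) = (-0.04253 - 0.07367i) and b = amp(|11⟩) = (-0.00597 - 0.01034i):
new amp(|10⟩) = (1/√2)·a + (1/√2)·b = (-0.03429 - 0.0594i)
new amp(|11⟩) = (1/√2)·a + (-1/√2)·b = (-0.02585 - 0.04478i)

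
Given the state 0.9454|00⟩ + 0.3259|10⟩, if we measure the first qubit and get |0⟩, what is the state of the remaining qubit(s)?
|0⟩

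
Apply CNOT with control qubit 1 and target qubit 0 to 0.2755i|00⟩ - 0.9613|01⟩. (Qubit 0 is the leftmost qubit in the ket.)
0.2755i|00⟩ - 0.9613|11⟩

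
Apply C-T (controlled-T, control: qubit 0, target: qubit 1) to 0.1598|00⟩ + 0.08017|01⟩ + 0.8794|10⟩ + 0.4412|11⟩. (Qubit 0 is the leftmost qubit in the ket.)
0.1598|00⟩ + 0.08017|01⟩ + 0.8794|10⟩ + (0.312 + 0.312i)|11⟩

C-T leaves the control-|0⟩ kets |00⟩, |01⟩ unchanged and applies T to qubit 1 on the control-|1⟩ pair (|10⟩, |11⟩).
T = [[1, 0], [0, (1/√2 + (1/√2)i)]].
With a = amp(|10⟩) = 0.8794 and b = amp(|11⟩) = 0.4412:
new amp(|10⟩) = (1)·a = 0.8794
new amp(|11⟩) = (1/√2 + (1/√2)i)·b = (0.312 + 0.312i)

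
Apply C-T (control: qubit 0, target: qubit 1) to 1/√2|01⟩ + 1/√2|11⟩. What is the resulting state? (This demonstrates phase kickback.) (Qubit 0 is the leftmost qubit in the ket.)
1/√2|01⟩ + (1/2 + (1/2)i)|11⟩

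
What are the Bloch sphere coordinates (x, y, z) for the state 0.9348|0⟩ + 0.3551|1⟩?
(0.6639, 0, 0.7478)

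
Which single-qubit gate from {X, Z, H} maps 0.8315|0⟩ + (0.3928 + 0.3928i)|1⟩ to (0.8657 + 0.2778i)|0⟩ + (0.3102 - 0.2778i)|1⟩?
H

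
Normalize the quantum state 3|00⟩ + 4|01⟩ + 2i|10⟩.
0.5571|00⟩ + 0.7428|01⟩ + 0.3714i|10⟩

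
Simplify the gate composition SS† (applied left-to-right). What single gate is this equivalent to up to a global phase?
I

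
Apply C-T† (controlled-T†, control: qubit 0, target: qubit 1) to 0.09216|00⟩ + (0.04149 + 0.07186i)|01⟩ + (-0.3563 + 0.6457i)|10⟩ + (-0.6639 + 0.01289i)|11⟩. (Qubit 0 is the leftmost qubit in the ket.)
0.09216|00⟩ + (0.04149 + 0.07186i)|01⟩ + (-0.3563 + 0.6457i)|10⟩ + (-0.4603 + 0.4786i)|11⟩

C-T† leaves the control-|0⟩ kets |00⟩, |01⟩ unchanged and applies T† to qubit 1 on the control-|1⟩ pair (|10⟩, |11⟩).
T† = [[1, 0], [0, (1/√2 - (1/√2)i)]].
With a = amp(|10⟩) = (-0.3563 + 0.6457i) and b = amp(|11⟩) = (-0.6639 + 0.01289i):
new amp(|10⟩) = (1)·a = (-0.3563 + 0.6457i)
new amp(|11⟩) = (1/√2 - (1/√2)i)·b = (-0.4603 + 0.4786i)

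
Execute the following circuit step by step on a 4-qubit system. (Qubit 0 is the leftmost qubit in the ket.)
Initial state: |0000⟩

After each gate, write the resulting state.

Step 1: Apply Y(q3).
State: i|0001⟩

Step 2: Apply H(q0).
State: (1/√2)i|0001⟩ + (1/√2)i|1001⟩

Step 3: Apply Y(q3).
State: 1/√2|0000⟩ + 1/√2|1000⟩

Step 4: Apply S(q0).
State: 1/√2|0000⟩ + (1/√2)i|1000⟩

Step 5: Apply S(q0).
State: 1/√2|0000⟩ - 1/√2|1000⟩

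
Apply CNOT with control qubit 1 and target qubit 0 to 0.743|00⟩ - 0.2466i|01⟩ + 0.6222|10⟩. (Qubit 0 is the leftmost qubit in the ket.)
0.743|00⟩ + 0.6222|10⟩ - 0.2466i|11⟩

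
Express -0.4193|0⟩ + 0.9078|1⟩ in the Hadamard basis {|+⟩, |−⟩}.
0.3454|+⟩ - 0.9384|−⟩

With |ψ⟩ = α|0⟩ + β|1⟩, the Hadamard-basis coefficients are ⟨+|ψ⟩ = (α + β)/√2 and ⟨−|ψ⟩ = (α − β)/√2.
Here α = -0.4193, β = 0.9078: (α + β)/√2 = 0.3454, (α − β)/√2 = -0.9384.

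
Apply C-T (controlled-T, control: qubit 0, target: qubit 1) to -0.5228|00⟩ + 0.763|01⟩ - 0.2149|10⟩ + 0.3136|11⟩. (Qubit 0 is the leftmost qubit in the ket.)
-0.5228|00⟩ + 0.763|01⟩ - 0.2149|10⟩ + (0.2217 + 0.2217i)|11⟩

C-T leaves the control-|0⟩ kets |00⟩, |01⟩ unchanged and applies T to qubit 1 on the control-|1⟩ pair (|10⟩, |11⟩).
T = [[1, 0], [0, (1/√2 + (1/√2)i)]].
With a = amp(|10⟩) = -0.2149 and b = amp(|11⟩) = 0.3136:
new amp(|10⟩) = (1)·a = -0.2149
new amp(|11⟩) = (1/√2 + (1/√2)i)·b = (0.2217 + 0.2217i)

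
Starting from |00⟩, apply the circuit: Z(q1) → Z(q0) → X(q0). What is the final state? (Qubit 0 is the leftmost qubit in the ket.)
|10⟩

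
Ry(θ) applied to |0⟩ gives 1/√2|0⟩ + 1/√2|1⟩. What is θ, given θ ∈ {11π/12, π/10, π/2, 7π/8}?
π/2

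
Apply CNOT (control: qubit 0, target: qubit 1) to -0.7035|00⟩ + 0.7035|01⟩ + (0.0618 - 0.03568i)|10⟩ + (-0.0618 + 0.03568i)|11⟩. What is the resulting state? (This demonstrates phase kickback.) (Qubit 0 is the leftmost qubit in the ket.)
-0.7035|00⟩ + 0.7035|01⟩ + (-0.0618 + 0.03568i)|10⟩ + (0.0618 - 0.03568i)|11⟩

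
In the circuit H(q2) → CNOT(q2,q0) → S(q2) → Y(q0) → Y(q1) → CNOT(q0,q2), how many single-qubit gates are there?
4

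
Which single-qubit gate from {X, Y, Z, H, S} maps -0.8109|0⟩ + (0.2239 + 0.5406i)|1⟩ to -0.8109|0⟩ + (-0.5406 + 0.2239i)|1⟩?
S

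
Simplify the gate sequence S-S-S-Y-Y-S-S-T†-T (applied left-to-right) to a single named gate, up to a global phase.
S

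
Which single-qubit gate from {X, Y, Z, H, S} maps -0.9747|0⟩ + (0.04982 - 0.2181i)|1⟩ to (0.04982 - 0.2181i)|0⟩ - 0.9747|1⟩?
X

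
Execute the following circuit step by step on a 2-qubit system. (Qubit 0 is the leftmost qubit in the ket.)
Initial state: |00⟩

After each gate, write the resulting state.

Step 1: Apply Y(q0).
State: i|10⟩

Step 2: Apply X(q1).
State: i|11⟩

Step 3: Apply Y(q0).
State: |01⟩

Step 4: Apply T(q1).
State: (1/√2 + (1/√2)i)|01⟩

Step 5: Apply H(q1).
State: (1/2 + (1/2)i)|00⟩ + (-1/2 - (1/2)i)|01⟩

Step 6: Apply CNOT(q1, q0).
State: (1/2 + (1/2)i)|00⟩ + (-1/2 - (1/2)i)|11⟩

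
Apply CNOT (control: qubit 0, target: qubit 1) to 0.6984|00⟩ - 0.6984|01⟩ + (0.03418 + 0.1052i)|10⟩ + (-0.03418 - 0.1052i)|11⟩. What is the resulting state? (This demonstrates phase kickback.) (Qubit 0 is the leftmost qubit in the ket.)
0.6984|00⟩ - 0.6984|01⟩ + (-0.03418 - 0.1052i)|10⟩ + (0.03418 + 0.1052i)|11⟩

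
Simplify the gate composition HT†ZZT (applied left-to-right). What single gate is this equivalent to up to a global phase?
H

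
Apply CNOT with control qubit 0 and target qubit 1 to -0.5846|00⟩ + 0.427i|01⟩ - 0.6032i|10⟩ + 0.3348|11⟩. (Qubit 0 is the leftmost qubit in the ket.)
-0.5846|00⟩ + 0.427i|01⟩ + 0.3348|10⟩ - 0.6032i|11⟩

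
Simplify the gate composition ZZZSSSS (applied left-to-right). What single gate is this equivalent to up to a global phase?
Z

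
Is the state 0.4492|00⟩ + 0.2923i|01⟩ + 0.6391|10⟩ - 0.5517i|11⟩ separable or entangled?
Entangled

Writing the state as a|00⟩ + b|01⟩ + c|10⟩ + d|11⟩, it is a product state iff ad − bc = 0.
Here (a, b, c, d) = (0.4492, 0.2923i, 0.6391, -0.5517i): ad − bc = (0.4492)(-0.5517i) − (0.2923i)(0.6391) = -0.4346i ≠ 0, so the state is entangled.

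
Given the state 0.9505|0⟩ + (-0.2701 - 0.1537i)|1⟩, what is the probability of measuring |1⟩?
0.09658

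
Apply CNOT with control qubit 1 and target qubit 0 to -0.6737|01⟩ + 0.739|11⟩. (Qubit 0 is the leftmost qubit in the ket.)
0.739|01⟩ - 0.6737|11⟩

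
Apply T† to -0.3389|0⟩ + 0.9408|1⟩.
-0.3389|0⟩ + (0.6652 - 0.6652i)|1⟩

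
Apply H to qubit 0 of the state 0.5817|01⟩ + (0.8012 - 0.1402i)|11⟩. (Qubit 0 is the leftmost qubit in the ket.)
(0.9779 - 0.09914i)|01⟩ + (-0.1552 + 0.09914i)|11⟩

H on qubit 0 mixes each pair of kets that differ only in qubit 0: amplitudes (a, b) of (|…0…⟩, |…1…⟩) become ((a + b)/√2, (a − b)/√2). Kets absent from the input have amplitude 0.
(|01⟩, |11⟩): (a, b) = (0.5817, (0.8012 - 0.1402i)) → ((0.9779 - 0.09914i), (-0.1552 + 0.09914i))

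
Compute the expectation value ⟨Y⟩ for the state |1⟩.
0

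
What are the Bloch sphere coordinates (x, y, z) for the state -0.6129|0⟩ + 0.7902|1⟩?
(-0.9686, 0, -0.2488)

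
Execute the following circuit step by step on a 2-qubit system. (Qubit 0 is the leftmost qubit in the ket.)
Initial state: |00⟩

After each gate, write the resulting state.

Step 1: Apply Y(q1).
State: i|01⟩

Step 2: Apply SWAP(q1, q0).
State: i|10⟩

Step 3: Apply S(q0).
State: -|10⟩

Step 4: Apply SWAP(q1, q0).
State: -|01⟩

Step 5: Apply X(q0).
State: -|11⟩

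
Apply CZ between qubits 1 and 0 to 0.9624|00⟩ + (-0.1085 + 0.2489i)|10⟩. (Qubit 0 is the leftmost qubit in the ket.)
0.9624|00⟩ + (-0.1085 + 0.2489i)|10⟩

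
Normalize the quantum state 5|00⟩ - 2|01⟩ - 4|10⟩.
0.7454|00⟩ - 0.2981|01⟩ - 0.5963|10⟩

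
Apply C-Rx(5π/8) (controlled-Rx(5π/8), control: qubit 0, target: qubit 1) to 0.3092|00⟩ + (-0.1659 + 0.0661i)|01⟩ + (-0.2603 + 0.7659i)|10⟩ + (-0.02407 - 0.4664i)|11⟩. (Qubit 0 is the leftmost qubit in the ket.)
0.3092|00⟩ + (-0.1659 + 0.0661i)|01⟩ + (-0.5324 + 0.4455i)|10⟩ + (0.6235 - 0.04269i)|11⟩

C-Rx(5π/8) leaves the control-|0⟩ kets |00⟩, |01⟩ unchanged and applies Rx(5π/8) to qubit 1 on the control-|1⟩ pair (|10⟩, |11⟩).
Rx(5π/8) = [[cos(θ/2), −i·sin(θ/2)], [−i·sin(θ/2), cos(θ/2)]]; θ = 5π/8, cos(θ/2) ≈ 0.55557, sin(θ/2) ≈ 0.83147.
With a = amp(|10⟩) = (-0.2603 + 0.7659i) and b = amp(|11⟩) = (-0.02407 - 0.4664i):
new amp(|10⟩) = (0.55557)·a + (-0.83147i)·b = (-0.5324 + 0.4455i)
new amp(|11⟩) = (-0.83147i)·a + (0.55557)·b = (0.6235 - 0.04269i)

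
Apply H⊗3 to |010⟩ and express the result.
1/√8|000⟩ + 1/√8|001⟩ - 1/√8|010⟩ - 1/√8|011⟩ + 1/√8|100⟩ + 1/√8|101⟩ - 1/√8|110⟩ - 1/√8|111⟩

H⊗3 gives amp(|y⟩) = (1/2√2) Σ_x (−1)^(x·y) amp(|x⟩), where x·y is the number of positions in which both x and y have a 1.
|000⟩: (1)/(2√2) = 1/√8
|001⟩: (1)/(2√2) = 1/√8
|010⟩: (-1)/(2√2) = -1/√8
|011⟩: (-1)/(2√2) = -1/√8
|100⟩: (1)/(2√2) = 1/√8
|101⟩: (1)/(2√2) = 1/√8
|110⟩: (-1)/(2√2) = -1/√8
|111⟩: (-1)/(2√2) = -1/√8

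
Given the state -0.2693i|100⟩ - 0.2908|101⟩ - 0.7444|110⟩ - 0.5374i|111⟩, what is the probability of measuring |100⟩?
0.07252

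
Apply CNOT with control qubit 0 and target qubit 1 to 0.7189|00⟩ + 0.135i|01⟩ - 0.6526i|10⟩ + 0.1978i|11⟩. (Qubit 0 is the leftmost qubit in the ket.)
0.7189|00⟩ + 0.135i|01⟩ + 0.1978i|10⟩ - 0.6526i|11⟩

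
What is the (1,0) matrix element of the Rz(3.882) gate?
0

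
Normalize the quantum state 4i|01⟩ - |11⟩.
0.9701i|01⟩ - 0.2425|11⟩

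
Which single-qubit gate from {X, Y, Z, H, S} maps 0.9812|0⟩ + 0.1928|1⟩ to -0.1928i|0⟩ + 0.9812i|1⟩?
Y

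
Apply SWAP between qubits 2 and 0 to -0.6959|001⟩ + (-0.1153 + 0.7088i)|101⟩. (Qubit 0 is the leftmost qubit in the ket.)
-0.6959|100⟩ + (-0.1153 + 0.7088i)|101⟩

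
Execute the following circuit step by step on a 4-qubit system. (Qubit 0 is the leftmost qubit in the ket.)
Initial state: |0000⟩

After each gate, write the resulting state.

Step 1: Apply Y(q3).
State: i|0001⟩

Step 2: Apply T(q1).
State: i|0001⟩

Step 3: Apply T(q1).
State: i|0001⟩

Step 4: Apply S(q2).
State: i|0001⟩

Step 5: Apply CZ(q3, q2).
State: i|0001⟩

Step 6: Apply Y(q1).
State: -|0101⟩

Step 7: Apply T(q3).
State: (-1/√2 - (1/√2)i)|0101⟩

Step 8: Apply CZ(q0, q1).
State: (-1/√2 - (1/√2)i)|0101⟩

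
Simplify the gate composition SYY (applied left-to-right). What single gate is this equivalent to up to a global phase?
S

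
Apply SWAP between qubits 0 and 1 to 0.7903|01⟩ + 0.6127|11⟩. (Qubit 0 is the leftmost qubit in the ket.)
0.7903|10⟩ + 0.6127|11⟩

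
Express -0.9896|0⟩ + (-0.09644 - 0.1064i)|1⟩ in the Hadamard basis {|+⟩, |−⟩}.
(-0.7679 - 0.07524i)|+⟩ + (-0.6316 + 0.07524i)|−⟩

With |ψ⟩ = α|0⟩ + β|1⟩, the Hadamard-basis coefficients are ⟨+|ψ⟩ = (α + β)/√2 and ⟨−|ψ⟩ = (α − β)/√2.
Here α = -0.9896, β = (-0.09644 - 0.1064i): (α + β)/√2 = (-0.7679 - 0.07524i), (α − β)/√2 = (-0.6316 + 0.07524i).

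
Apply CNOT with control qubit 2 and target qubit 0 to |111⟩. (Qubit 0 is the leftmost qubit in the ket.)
|011⟩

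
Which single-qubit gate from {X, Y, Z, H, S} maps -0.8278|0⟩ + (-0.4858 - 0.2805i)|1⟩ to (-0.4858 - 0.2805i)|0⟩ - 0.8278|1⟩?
X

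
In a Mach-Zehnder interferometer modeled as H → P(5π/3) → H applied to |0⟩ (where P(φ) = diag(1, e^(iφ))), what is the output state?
(0.75 - 0.433i)|0⟩ + (0.25 + 0.433i)|1⟩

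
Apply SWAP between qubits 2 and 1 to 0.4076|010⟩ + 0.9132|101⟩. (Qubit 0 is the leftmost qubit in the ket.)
0.4076|001⟩ + 0.9132|110⟩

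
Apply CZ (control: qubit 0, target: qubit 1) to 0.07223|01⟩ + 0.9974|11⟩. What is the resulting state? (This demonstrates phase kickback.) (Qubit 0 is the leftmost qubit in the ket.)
0.07223|01⟩ - 0.9974|11⟩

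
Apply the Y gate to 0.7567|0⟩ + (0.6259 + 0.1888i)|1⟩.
(0.1888 - 0.6259i)|0⟩ + 0.7567i|1⟩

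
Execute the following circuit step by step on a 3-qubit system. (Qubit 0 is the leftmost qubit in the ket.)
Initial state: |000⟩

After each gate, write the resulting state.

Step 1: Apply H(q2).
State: 1/√2|000⟩ + 1/√2|001⟩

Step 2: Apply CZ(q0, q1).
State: 1/√2|000⟩ + 1/√2|001⟩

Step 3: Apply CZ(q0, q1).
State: 1/√2|000⟩ + 1/√2|001⟩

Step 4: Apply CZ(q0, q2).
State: 1/√2|000⟩ + 1/√2|001⟩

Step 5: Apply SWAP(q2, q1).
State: 1/√2|000⟩ + 1/√2|010⟩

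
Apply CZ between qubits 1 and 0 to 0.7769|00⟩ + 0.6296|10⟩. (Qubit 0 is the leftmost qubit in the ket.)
0.7769|00⟩ + 0.6296|10⟩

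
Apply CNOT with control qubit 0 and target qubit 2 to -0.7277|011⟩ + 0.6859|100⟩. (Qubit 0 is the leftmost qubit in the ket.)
-0.7277|011⟩ + 0.6859|101⟩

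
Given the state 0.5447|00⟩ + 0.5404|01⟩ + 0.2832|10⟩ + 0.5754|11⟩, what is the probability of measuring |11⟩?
0.3311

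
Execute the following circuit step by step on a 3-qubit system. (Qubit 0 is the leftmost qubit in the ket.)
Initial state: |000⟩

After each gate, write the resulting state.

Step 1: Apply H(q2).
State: 1/√2|000⟩ + 1/√2|001⟩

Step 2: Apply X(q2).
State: 1/√2|000⟩ + 1/√2|001⟩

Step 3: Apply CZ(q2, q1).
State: 1/√2|000⟩ + 1/√2|001⟩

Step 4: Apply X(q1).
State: 1/√2|010⟩ + 1/√2|011⟩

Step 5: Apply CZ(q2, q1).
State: 1/√2|010⟩ - 1/√2|011⟩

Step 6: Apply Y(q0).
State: (1/√2)i|110⟩ - (1/√2)i|111⟩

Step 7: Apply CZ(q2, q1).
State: (1/√2)i|110⟩ + (1/√2)i|111⟩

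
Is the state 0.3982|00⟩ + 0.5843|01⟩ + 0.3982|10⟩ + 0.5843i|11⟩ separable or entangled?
Entangled

Writing the state as a|00⟩ + b|01⟩ + c|10⟩ + d|11⟩, it is a product state iff ad − bc = 0.
Here (a, b, c, d) = (0.3982, 0.5843, 0.3982, 0.5843i): ad − bc = (0.3982)(0.5843i) − (0.5843)(0.3982) = (-0.2327 + 0.2327i) ≠ 0, so the state is entangled.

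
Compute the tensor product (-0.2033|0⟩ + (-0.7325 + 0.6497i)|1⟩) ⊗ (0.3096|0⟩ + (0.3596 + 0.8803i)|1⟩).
-0.06294|00⟩ + (-0.07311 - 0.179i)|01⟩ + (-0.2268 + 0.2011i)|10⟩ + (-0.8353 - 0.4112i)|11⟩

amp(|b₁b₂…⟩) = product of the factor amplitudes for bits b₁, b₂, …; only kets whose every factor amplitude is nonzero survive.
|00⟩: (-0.2033)(0.3096) = -0.06294
|01⟩: (-0.2033)(0.3596 + 0.8803i) = (-0.07311 - 0.179i)
|10⟩: (-0.7325 + 0.6497i)(0.3096) = (-0.2268 + 0.2011i)
|11⟩: (-0.7325 + 0.6497i)(0.3596 + 0.8803i) = (-0.8353 - 0.4112i)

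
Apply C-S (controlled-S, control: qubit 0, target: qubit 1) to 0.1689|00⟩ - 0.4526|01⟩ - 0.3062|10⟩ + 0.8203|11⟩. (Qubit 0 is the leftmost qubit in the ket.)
0.1689|00⟩ - 0.4526|01⟩ - 0.3062|10⟩ + 0.8203i|11⟩

C-S leaves the control-|0⟩ kets |00⟩, |01⟩ unchanged and applies S to qubit 1 on the control-|1⟩ pair (|10⟩, |11⟩).
S = [[1, 0], [0, i]].
With a = amp(|10⟩) = -0.3062 and b = amp(|11⟩) = 0.8203:
new amp(|10⟩) = (1)·a = -0.3062
new amp(|11⟩) = (i)·b = 0.8203i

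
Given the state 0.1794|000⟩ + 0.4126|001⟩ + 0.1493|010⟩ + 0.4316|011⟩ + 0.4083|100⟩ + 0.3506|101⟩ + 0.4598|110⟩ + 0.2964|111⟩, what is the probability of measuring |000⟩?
0.03218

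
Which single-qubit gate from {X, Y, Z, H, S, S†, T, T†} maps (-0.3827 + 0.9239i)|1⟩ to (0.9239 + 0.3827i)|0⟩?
Y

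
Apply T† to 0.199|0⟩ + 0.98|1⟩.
0.199|0⟩ + (0.693 - 0.693i)|1⟩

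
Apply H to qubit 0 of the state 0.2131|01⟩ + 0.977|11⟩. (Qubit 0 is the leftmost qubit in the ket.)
0.8415|01⟩ - 0.5402|11⟩

H on qubit 0 mixes each pair of kets that differ only in qubit 0: amplitudes (a, b) of (|…0…⟩, |…1…⟩) become ((a + b)/√2, (a − b)/√2). Kets absent from the input have amplitude 0.
(|01⟩, |11⟩): (a, b) = (0.2131, 0.977) → (0.8415, -0.5402)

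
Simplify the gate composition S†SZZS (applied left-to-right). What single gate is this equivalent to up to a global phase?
S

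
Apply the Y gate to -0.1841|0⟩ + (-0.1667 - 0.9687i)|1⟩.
(-0.9687 + 0.1667i)|0⟩ - 0.1841i|1⟩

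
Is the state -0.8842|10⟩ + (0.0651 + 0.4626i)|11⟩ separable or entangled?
Separable

Writing the state as a|00⟩ + b|01⟩ + c|10⟩ + d|11⟩, it is a product state iff ad − bc = 0.
Here (a, b, c, d) = (0, 0, -0.8842, (0.0651 + 0.4626i)): ad − bc = (0)(0.0651 + 0.4626i) − (0)(-0.8842) = 0, so the state is separable.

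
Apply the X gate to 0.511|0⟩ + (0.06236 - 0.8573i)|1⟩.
(0.06236 - 0.8573i)|0⟩ + 0.511|1⟩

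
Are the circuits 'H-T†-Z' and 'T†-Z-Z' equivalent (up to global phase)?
No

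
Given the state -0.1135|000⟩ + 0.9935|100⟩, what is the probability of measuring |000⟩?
0.01288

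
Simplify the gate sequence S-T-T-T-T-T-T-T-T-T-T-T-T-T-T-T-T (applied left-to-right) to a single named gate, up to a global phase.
S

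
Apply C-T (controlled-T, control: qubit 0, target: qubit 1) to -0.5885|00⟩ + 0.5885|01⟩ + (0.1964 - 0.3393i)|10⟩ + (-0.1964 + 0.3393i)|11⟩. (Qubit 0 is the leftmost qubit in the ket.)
-0.5885|00⟩ + 0.5885|01⟩ + (0.1964 - 0.3393i)|10⟩ + (-0.3788 + 0.101i)|11⟩

C-T leaves the control-|0⟩ kets |00⟩, |01⟩ unchanged and applies T to qubit 1 on the control-|1⟩ pair (|10⟩, |11⟩).
T = [[1, 0], [0, (1/√2 + (1/√2)i)]].
With a = amp(|10⟩) = (0.1964 - 0.3393i) and b = amp(|11⟩) = (-0.1964 + 0.3393i):
new amp(|10⟩) = (1)·a = (0.1964 - 0.3393i)
new amp(|11⟩) = (1/√2 + (1/√2)i)·b = (-0.3788 + 0.101i)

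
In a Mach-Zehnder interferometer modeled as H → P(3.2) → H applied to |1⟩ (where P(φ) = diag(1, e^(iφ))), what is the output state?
(0.9991 + 0.02919i)|0⟩ + (0.0008526 - 0.02919i)|1⟩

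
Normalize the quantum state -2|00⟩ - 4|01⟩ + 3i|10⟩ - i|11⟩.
-0.3651|00⟩ - 0.7303|01⟩ + 0.5477i|10⟩ - 0.1826i|11⟩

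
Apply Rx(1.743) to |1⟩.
-0.7653i|0⟩ + 0.6437|1⟩

Rx(1.743) = [[cos(θ/2), −i·sin(θ/2)], [−i·sin(θ/2), cos(θ/2)]]; θ = 1.743, cos(θ/2) ≈ 0.643679, sin(θ/2) ≈ 0.765295.
With a = amp(|0⟩) = 0 and b = amp(|1⟩) = 1:
new amp(|0⟩) = (0.643679)·a + (-0.765295i)·b = -0.7653i
new amp(|1⟩) = (-0.765295i)·a + (0.643679)·b = 0.6437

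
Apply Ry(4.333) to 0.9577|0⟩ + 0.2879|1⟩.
-0.7757|0⟩ + 0.6312|1⟩

Ry(4.333) = [[cos(θ/2), −sin(θ/2)], [sin(θ/2), cos(θ/2)]]; θ = 4.333, cos(θ/2) ≈ -0.561091, sin(θ/2) ≈ 0.827754.
With a = amp(|0⟩) = 0.9577 and b = amp(|1⟩) = 0.2879:
new amp(|0⟩) = (-0.561091)·a + (-0.827754)·b = -0.7757
new amp(|1⟩) = (0.827754)·a + (-0.561091)·b = 0.6312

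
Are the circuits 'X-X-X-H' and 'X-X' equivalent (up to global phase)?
No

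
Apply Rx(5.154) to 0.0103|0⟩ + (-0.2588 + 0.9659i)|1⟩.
(0.5081 + 0.1385i)|0⟩ + (0.2186 - 0.8215i)|1⟩

Rx(5.154) = [[cos(θ/2), −i·sin(θ/2)], [−i·sin(θ/2), cos(θ/2)]]; θ = 5.154, cos(θ/2) ≈ -0.844807, sin(θ/2) ≈ 0.535072.
With a = amp(|0⟩) = 0.0103 and b = amp(|1⟩) = (-0.2588 + 0.9659i):
new amp(|0⟩) = (-0.844807)·a + (-0.535072i)·b = (0.5081 + 0.1385i)
new amp(|1⟩) = (-0.535072i)·a + (-0.844807)·b = (0.2186 - 0.8215i)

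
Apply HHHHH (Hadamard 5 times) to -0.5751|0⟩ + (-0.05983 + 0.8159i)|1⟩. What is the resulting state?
(-0.449 + 0.5769i)|0⟩ + (-0.3644 - 0.5769i)|1⟩

H² = I, so H^5 = H: a single Hadamard. With (a, b) = (-0.5751, (-0.05983 + 0.8159i)), H gives ((a + b)/√2, (a − b)/√2) = ((-0.449 + 0.5769i), (-0.3644 - 0.5769i)).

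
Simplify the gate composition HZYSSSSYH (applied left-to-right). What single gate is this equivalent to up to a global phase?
X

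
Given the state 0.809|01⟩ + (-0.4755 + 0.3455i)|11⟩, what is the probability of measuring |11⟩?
0.3455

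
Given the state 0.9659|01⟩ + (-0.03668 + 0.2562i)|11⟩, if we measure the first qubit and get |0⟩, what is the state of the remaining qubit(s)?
|1⟩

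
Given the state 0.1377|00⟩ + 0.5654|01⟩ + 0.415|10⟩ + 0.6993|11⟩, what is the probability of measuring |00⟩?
0.01896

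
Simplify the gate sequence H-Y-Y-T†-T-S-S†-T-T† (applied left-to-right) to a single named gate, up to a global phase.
H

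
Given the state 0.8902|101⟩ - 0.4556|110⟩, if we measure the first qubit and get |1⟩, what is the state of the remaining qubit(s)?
0.8902|01⟩ - 0.4556|10⟩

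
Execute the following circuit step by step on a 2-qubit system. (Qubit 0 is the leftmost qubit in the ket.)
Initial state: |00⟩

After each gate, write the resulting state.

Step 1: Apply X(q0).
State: |10⟩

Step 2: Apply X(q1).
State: |11⟩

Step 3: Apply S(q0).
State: i|11⟩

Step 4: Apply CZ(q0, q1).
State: -i|11⟩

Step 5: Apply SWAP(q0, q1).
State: -i|11⟩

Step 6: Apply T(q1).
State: (1/√2 - (1/√2)i)|11⟩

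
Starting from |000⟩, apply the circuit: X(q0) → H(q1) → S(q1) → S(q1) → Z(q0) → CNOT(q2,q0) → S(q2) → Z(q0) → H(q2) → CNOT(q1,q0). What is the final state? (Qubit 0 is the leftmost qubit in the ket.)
-1/2|010⟩ - 1/2|011⟩ + 1/2|100⟩ + 1/2|101⟩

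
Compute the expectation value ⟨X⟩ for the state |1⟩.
0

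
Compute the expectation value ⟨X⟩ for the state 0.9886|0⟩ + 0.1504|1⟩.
0.2974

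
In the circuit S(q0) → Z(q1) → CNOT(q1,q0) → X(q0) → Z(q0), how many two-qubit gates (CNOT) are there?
1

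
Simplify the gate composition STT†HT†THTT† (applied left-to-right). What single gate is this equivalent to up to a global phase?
S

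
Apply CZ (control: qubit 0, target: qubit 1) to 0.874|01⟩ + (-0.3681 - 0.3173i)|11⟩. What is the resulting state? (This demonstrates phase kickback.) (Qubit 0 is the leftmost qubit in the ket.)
0.874|01⟩ + (0.3681 + 0.3173i)|11⟩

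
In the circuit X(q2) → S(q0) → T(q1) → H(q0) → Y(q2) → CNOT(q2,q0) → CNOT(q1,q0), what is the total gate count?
7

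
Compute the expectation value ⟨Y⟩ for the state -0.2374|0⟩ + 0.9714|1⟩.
0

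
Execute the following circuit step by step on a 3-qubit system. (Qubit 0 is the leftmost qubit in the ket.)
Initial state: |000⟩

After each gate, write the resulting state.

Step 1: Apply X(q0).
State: |100⟩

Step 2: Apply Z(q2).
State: |100⟩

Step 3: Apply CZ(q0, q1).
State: |100⟩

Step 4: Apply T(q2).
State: |100⟩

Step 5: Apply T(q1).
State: |100⟩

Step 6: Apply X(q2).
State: |101⟩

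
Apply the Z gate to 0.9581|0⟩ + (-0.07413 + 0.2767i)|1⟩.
0.9581|0⟩ + (0.07413 - 0.2767i)|1⟩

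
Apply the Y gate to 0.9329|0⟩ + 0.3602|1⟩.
-0.3602i|0⟩ + 0.9329i|1⟩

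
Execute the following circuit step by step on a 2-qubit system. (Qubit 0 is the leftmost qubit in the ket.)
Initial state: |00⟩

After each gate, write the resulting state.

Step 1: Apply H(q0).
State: 1/√2|00⟩ + 1/√2|10⟩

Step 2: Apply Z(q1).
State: 1/√2|00⟩ + 1/√2|10⟩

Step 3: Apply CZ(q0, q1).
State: 1/√2|00⟩ + 1/√2|10⟩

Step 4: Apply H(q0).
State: |00⟩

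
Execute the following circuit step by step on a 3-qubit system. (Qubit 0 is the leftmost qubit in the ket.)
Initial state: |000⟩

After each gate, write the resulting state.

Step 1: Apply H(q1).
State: 1/√2|000⟩ + 1/√2|010⟩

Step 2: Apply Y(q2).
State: (1/√2)i|001⟩ + (1/√2)i|011⟩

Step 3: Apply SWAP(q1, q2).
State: (1/√2)i|010⟩ + (1/√2)i|011⟩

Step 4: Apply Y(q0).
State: -1/√2|110⟩ - 1/√2|111⟩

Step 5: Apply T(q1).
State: (-1/2 - (1/2)i)|110⟩ + (-1/2 - (1/2)i)|111⟩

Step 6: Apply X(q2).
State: (-1/2 - (1/2)i)|110⟩ + (-1/2 - (1/2)i)|111⟩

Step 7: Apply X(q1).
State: (-1/2 - (1/2)i)|100⟩ + (-1/2 - (1/2)i)|101⟩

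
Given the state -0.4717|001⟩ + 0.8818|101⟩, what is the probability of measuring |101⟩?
0.7776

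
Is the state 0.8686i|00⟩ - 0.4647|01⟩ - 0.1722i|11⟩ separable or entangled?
Entangled

Writing the state as a|00⟩ + b|01⟩ + c|10⟩ + d|11⟩, it is a product state iff ad − bc = 0.
Here (a, b, c, d) = (0.8686i, -0.4647, 0, -0.1722i): ad − bc = (0.8686i)(-0.1722i) − (-0.4647)(0) = 0.1496 ≠ 0, so the state is entangled.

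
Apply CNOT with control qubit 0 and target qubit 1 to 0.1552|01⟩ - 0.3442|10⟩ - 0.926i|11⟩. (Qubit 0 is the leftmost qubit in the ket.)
0.1552|01⟩ - 0.926i|10⟩ - 0.3442|11⟩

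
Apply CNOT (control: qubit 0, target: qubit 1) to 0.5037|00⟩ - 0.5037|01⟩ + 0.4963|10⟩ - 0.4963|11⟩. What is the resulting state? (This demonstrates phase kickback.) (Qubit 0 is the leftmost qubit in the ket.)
0.5037|00⟩ - 0.5037|01⟩ - 0.4963|10⟩ + 0.4963|11⟩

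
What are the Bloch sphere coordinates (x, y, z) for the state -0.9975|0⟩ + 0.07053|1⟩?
(-0.1407, 0, 0.99)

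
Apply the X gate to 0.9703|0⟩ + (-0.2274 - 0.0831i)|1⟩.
(-0.2274 - 0.0831i)|0⟩ + 0.9703|1⟩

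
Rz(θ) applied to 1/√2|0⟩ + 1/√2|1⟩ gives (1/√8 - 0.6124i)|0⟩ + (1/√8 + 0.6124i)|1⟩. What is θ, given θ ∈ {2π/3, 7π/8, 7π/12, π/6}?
2π/3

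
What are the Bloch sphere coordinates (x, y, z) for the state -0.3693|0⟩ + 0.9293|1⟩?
(-0.6864, 0, -0.7272)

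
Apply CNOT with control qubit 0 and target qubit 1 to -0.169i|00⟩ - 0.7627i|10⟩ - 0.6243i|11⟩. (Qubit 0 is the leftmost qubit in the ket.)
-0.169i|00⟩ - 0.6243i|10⟩ - 0.7627i|11⟩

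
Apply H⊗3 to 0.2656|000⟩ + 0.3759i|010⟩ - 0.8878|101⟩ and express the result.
(-0.22 + 0.1329i)|000⟩ + (0.4078 + 0.1329i)|001⟩ + (-0.22 - 0.1329i)|010⟩ + (0.4078 - 0.1329i)|011⟩ + (0.4078 + 0.1329i)|100⟩ + (-0.22 + 0.1329i)|101⟩ + (0.4078 - 0.1329i)|110⟩ + (-0.22 - 0.1329i)|111⟩

H⊗3 gives amp(|y⟩) = (1/2√2) Σ_x (−1)^(x·y) amp(|x⟩), where x·y is the number of positions in which both x and y have a 1.
|000⟩: (0.2656 + 0.3759i - 0.8878)/(2√2) = (-0.22 + 0.1329i)
|001⟩: (0.2656 + 0.3759i + 0.8878)/(2√2) = (0.4078 + 0.1329i)
|010⟩: (0.2656 - 0.3759i - 0.8878)/(2√2) = (-0.22 - 0.1329i)
|011⟩: (0.2656 - 0.3759i + 0.8878)/(2√2) = (0.4078 - 0.1329i)
|100⟩: (0.2656 + 0.3759i + 0.8878)/(2√2) = (0.4078 + 0.1329i)
|101⟩: (0.2656 + 0.3759i - 0.8878)/(2√2) = (-0.22 + 0.1329i)
|110⟩: (0.2656 - 0.3759i + 0.8878)/(2√2) = (0.4078 - 0.1329i)
|111⟩: (0.2656 - 0.3759i - 0.8878)/(2√2) = (-0.22 - 0.1329i)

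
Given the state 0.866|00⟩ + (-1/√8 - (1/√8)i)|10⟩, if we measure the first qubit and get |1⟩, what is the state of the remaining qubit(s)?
(-1/√2 - (1/√2)i)|0⟩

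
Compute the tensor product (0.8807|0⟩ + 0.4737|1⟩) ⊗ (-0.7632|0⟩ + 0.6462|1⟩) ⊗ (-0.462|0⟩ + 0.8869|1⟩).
0.3105|000⟩ - 0.5961|001⟩ - 0.2629|010⟩ + 0.5047|011⟩ + 0.167|100⟩ - 0.3206|101⟩ - 0.1414|110⟩ + 0.2715|111⟩

amp(|b₁b₂…⟩) = product of the factor amplitudes for bits b₁, b₂, …; only kets whose every factor amplitude is nonzero survive.
|000⟩: (0.8807)(-0.7632)(-0.462) = 0.3105
|001⟩: (0.8807)(-0.7632)(0.8869) = -0.5961
|010⟩: (0.8807)(0.6462)(-0.462) = -0.2629
|011⟩: (0.8807)(0.6462)(0.8869) = 0.5047
|100⟩: (0.4737)(-0.7632)(-0.462) = 0.167
|101⟩: (0.4737)(-0.7632)(0.8869) = -0.3206
|110⟩: (0.4737)(0.6462)(-0.462) = -0.1414
|111⟩: (0.4737)(0.6462)(0.8869) = 0.2715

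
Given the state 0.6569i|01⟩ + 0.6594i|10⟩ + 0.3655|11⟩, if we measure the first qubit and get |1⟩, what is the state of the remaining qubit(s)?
0.8746i|0⟩ + 0.4848|1⟩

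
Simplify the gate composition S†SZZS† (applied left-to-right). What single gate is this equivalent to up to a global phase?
S†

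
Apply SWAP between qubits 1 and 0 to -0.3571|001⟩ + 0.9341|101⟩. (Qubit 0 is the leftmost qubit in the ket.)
-0.3571|001⟩ + 0.9341|011⟩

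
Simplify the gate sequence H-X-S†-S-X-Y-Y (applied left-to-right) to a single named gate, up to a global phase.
H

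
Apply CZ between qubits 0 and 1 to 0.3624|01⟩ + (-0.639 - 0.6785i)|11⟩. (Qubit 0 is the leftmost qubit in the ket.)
0.3624|01⟩ + (0.639 + 0.6785i)|11⟩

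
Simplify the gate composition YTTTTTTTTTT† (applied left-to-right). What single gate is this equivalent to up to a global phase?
Y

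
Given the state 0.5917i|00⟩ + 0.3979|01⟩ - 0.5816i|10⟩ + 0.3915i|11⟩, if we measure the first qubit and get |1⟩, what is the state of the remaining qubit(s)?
-0.8296i|0⟩ + 0.5584i|1⟩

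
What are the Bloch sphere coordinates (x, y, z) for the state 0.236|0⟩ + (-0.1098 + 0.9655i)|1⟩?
(-0.05183, 0.4557, -0.8886)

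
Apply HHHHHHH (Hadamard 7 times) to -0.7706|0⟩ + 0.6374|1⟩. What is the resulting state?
-0.09419|0⟩ - 0.9956|1⟩

H² = I, so H^7 = H: a single Hadamard. With (a, b) = (-0.7706, 0.6374), H gives ((a + b)/√2, (a − b)/√2) = (-0.09419, -0.9956).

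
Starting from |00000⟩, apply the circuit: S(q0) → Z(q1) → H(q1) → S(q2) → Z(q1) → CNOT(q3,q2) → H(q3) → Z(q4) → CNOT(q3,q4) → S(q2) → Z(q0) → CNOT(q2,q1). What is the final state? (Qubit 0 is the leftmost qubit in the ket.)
1/2|00000⟩ + 1/2|00011⟩ - 1/2|01000⟩ - 1/2|01011⟩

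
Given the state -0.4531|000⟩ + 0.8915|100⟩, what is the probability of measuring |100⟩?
0.7948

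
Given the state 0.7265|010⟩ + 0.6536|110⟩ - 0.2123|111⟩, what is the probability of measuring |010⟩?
0.5278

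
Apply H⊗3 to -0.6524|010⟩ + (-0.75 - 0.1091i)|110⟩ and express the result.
(-0.4958 - 0.03857i)|000⟩ + (-0.4958 - 0.03857i)|001⟩ + (0.4958 + 0.03857i)|010⟩ + (0.4958 + 0.03857i)|011⟩ + (0.03451 + 0.03857i)|100⟩ + (0.03451 + 0.03857i)|101⟩ + (-0.03451 - 0.03857i)|110⟩ + (-0.03451 - 0.03857i)|111⟩

H⊗3 gives amp(|y⟩) = (1/2√2) Σ_x (−1)^(x·y) amp(|x⟩), where x·y is the number of positions in which both x and y have a 1.
|000⟩: (-0.6524 + (-0.75 - 0.1091i))/(2√2) = (-0.4958 - 0.03857i)
|001⟩: (-0.6524 + (-0.75 - 0.1091i))/(2√2) = (-0.4958 - 0.03857i)
|010⟩: (0.6524 - (-0.75 - 0.1091i))/(2√2) = (0.4958 + 0.03857i)
|011⟩: (0.6524 - (-0.75 - 0.1091i))/(2√2) = (0.4958 + 0.03857i)
|100⟩: (-0.6524 - (-0.75 - 0.1091i))/(2√2) = (0.03451 + 0.03857i)
|101⟩: (-0.6524 - (-0.75 - 0.1091i))/(2√2) = (0.03451 + 0.03857i)
|110⟩: (0.6524 + (-0.75 - 0.1091i))/(2√2) = (-0.03451 - 0.03857i)
|111⟩: (0.6524 + (-0.75 - 0.1091i))/(2√2) = (-0.03451 - 0.03857i)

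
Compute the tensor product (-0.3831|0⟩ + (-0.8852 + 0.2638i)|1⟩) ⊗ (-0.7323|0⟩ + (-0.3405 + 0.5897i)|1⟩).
0.2805|00⟩ + (0.1304 - 0.2259i)|01⟩ + (0.6482 - 0.1932i)|10⟩ + (0.1458 - 0.6118i)|11⟩

amp(|b₁b₂…⟩) = product of the factor amplitudes for bits b₁, b₂, …; only kets whose every factor amplitude is nonzero survive.
|00⟩: (-0.3831)(-0.7323) = 0.2805
|01⟩: (-0.3831)(-0.3405 + 0.5897i) = (0.1304 - 0.2259i)
|10⟩: (-0.8852 + 0.2638i)(-0.7323) = (0.6482 - 0.1932i)
|11⟩: (-0.8852 + 0.2638i)(-0.3405 + 0.5897i) = (0.1458 - 0.6118i)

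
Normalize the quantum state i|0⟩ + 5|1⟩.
0.1961i|0⟩ + 0.9806|1⟩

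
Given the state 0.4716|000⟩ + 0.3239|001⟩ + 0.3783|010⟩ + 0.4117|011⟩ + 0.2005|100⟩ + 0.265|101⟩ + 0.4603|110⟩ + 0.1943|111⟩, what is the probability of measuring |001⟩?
0.1049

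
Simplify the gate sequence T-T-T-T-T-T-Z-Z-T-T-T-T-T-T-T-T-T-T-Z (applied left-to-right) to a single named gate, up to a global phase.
Z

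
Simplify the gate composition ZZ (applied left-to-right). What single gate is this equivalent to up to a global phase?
I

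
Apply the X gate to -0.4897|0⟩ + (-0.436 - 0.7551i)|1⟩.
(-0.436 - 0.7551i)|0⟩ - 0.4897|1⟩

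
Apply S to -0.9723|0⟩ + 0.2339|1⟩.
-0.9723|0⟩ + 0.2339i|1⟩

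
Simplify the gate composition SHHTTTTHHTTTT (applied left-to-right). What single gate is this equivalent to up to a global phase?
S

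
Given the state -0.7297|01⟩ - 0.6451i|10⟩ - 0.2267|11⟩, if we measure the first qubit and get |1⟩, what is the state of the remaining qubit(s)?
-0.9434i|0⟩ - 0.3315|1⟩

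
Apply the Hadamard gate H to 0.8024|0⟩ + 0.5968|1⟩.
0.9894|0⟩ + 0.1454|1⟩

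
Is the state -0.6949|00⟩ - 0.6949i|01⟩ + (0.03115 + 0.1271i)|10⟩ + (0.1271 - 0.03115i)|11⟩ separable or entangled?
Entangled

Writing the state as a|00⟩ + b|01⟩ + c|10⟩ + d|11⟩, it is a product state iff ad − bc = 0.
Here (a, b, c, d) = (-0.6949, -0.6949i, (0.03115 + 0.1271i), (0.1271 - 0.03115i)): ad − bc = (-0.6949)(0.1271 - 0.03115i) − (-0.6949i)(0.03115 + 0.1271i) = (-0.1766 + 0.04329i) ≠ 0, so the state is entangled.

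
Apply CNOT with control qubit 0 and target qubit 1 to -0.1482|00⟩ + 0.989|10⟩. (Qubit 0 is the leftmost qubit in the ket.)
-0.1482|00⟩ + 0.989|11⟩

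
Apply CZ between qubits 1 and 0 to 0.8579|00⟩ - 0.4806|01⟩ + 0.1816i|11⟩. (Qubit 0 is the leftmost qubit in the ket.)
0.8579|00⟩ - 0.4806|01⟩ - 0.1816i|11⟩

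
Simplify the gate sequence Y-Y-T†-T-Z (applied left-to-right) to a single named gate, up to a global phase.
Z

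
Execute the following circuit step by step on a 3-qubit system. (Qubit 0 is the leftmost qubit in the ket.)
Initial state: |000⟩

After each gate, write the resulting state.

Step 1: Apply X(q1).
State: |010⟩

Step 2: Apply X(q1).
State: |000⟩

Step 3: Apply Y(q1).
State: i|010⟩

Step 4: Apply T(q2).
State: i|010⟩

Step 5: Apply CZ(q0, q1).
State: i|010⟩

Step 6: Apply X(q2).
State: i|011⟩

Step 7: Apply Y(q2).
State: |010⟩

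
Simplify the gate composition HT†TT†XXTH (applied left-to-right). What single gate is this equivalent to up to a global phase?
I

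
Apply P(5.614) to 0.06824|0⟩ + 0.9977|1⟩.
0.06824|0⟩ + (0.7825 - 0.6189i)|1⟩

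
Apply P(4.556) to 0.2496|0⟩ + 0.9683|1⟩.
0.2496|0⟩ + (-0.1508 - 0.9565i)|1⟩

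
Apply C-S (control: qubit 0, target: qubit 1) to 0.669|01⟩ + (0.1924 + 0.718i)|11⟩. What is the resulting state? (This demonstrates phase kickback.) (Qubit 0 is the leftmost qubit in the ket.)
0.669|01⟩ + (-0.718 + 0.1924i)|11⟩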